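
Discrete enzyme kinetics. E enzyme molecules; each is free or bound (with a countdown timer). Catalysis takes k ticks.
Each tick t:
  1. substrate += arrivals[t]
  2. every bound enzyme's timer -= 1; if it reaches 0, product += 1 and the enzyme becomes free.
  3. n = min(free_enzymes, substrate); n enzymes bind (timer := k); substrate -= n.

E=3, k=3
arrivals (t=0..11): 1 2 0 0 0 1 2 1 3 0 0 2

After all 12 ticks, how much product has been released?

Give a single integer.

Answer: 7

Derivation:
t=0: arr=1 -> substrate=0 bound=1 product=0
t=1: arr=2 -> substrate=0 bound=3 product=0
t=2: arr=0 -> substrate=0 bound=3 product=0
t=3: arr=0 -> substrate=0 bound=2 product=1
t=4: arr=0 -> substrate=0 bound=0 product=3
t=5: arr=1 -> substrate=0 bound=1 product=3
t=6: arr=2 -> substrate=0 bound=3 product=3
t=7: arr=1 -> substrate=1 bound=3 product=3
t=8: arr=3 -> substrate=3 bound=3 product=4
t=9: arr=0 -> substrate=1 bound=3 product=6
t=10: arr=0 -> substrate=1 bound=3 product=6
t=11: arr=2 -> substrate=2 bound=3 product=7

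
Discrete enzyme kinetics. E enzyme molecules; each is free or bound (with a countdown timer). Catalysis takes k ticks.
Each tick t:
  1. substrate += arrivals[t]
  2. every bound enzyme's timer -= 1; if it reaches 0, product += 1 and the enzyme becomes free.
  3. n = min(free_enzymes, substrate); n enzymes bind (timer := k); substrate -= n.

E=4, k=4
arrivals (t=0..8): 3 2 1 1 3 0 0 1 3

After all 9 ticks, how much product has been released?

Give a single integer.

Answer: 7

Derivation:
t=0: arr=3 -> substrate=0 bound=3 product=0
t=1: arr=2 -> substrate=1 bound=4 product=0
t=2: arr=1 -> substrate=2 bound=4 product=0
t=3: arr=1 -> substrate=3 bound=4 product=0
t=4: arr=3 -> substrate=3 bound=4 product=3
t=5: arr=0 -> substrate=2 bound=4 product=4
t=6: arr=0 -> substrate=2 bound=4 product=4
t=7: arr=1 -> substrate=3 bound=4 product=4
t=8: arr=3 -> substrate=3 bound=4 product=7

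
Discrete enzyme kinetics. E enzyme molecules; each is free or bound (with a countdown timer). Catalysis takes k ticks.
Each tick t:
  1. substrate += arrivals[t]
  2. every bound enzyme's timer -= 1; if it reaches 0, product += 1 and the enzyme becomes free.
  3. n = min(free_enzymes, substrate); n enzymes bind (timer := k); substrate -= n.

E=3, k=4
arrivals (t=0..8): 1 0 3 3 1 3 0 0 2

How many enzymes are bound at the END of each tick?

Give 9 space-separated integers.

t=0: arr=1 -> substrate=0 bound=1 product=0
t=1: arr=0 -> substrate=0 bound=1 product=0
t=2: arr=3 -> substrate=1 bound=3 product=0
t=3: arr=3 -> substrate=4 bound=3 product=0
t=4: arr=1 -> substrate=4 bound=3 product=1
t=5: arr=3 -> substrate=7 bound=3 product=1
t=6: arr=0 -> substrate=5 bound=3 product=3
t=7: arr=0 -> substrate=5 bound=3 product=3
t=8: arr=2 -> substrate=6 bound=3 product=4

Answer: 1 1 3 3 3 3 3 3 3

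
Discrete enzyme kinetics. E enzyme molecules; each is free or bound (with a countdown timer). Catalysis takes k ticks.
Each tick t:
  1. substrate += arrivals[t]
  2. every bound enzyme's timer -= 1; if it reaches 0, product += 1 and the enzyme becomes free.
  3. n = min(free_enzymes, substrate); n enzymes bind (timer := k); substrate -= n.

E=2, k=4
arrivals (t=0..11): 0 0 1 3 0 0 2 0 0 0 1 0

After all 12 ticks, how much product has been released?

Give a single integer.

Answer: 4

Derivation:
t=0: arr=0 -> substrate=0 bound=0 product=0
t=1: arr=0 -> substrate=0 bound=0 product=0
t=2: arr=1 -> substrate=0 bound=1 product=0
t=3: arr=3 -> substrate=2 bound=2 product=0
t=4: arr=0 -> substrate=2 bound=2 product=0
t=5: arr=0 -> substrate=2 bound=2 product=0
t=6: arr=2 -> substrate=3 bound=2 product=1
t=7: arr=0 -> substrate=2 bound=2 product=2
t=8: arr=0 -> substrate=2 bound=2 product=2
t=9: arr=0 -> substrate=2 bound=2 product=2
t=10: arr=1 -> substrate=2 bound=2 product=3
t=11: arr=0 -> substrate=1 bound=2 product=4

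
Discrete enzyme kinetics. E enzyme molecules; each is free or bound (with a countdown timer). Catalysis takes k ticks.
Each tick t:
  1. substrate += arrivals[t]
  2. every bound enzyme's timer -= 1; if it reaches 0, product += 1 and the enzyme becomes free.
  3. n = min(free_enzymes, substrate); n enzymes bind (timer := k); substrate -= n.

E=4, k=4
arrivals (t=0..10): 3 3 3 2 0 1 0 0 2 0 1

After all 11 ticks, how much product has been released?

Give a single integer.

Answer: 8

Derivation:
t=0: arr=3 -> substrate=0 bound=3 product=0
t=1: arr=3 -> substrate=2 bound=4 product=0
t=2: arr=3 -> substrate=5 bound=4 product=0
t=3: arr=2 -> substrate=7 bound=4 product=0
t=4: arr=0 -> substrate=4 bound=4 product=3
t=5: arr=1 -> substrate=4 bound=4 product=4
t=6: arr=0 -> substrate=4 bound=4 product=4
t=7: arr=0 -> substrate=4 bound=4 product=4
t=8: arr=2 -> substrate=3 bound=4 product=7
t=9: arr=0 -> substrate=2 bound=4 product=8
t=10: arr=1 -> substrate=3 bound=4 product=8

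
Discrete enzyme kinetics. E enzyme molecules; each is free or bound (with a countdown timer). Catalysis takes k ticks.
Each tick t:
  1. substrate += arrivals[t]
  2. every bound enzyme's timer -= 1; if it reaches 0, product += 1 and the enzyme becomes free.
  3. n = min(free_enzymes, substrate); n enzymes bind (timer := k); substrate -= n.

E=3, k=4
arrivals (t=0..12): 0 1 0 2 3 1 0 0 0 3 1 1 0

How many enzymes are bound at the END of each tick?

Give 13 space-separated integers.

t=0: arr=0 -> substrate=0 bound=0 product=0
t=1: arr=1 -> substrate=0 bound=1 product=0
t=2: arr=0 -> substrate=0 bound=1 product=0
t=3: arr=2 -> substrate=0 bound=3 product=0
t=4: arr=3 -> substrate=3 bound=3 product=0
t=5: arr=1 -> substrate=3 bound=3 product=1
t=6: arr=0 -> substrate=3 bound=3 product=1
t=7: arr=0 -> substrate=1 bound=3 product=3
t=8: arr=0 -> substrate=1 bound=3 product=3
t=9: arr=3 -> substrate=3 bound=3 product=4
t=10: arr=1 -> substrate=4 bound=3 product=4
t=11: arr=1 -> substrate=3 bound=3 product=6
t=12: arr=0 -> substrate=3 bound=3 product=6

Answer: 0 1 1 3 3 3 3 3 3 3 3 3 3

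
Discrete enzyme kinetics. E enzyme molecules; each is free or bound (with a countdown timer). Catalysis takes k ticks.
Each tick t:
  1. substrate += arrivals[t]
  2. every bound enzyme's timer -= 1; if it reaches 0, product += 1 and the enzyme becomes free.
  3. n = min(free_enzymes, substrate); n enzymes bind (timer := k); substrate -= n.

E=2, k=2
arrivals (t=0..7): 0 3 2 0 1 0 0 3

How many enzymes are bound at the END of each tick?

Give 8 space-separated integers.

Answer: 0 2 2 2 2 2 2 2

Derivation:
t=0: arr=0 -> substrate=0 bound=0 product=0
t=1: arr=3 -> substrate=1 bound=2 product=0
t=2: arr=2 -> substrate=3 bound=2 product=0
t=3: arr=0 -> substrate=1 bound=2 product=2
t=4: arr=1 -> substrate=2 bound=2 product=2
t=5: arr=0 -> substrate=0 bound=2 product=4
t=6: arr=0 -> substrate=0 bound=2 product=4
t=7: arr=3 -> substrate=1 bound=2 product=6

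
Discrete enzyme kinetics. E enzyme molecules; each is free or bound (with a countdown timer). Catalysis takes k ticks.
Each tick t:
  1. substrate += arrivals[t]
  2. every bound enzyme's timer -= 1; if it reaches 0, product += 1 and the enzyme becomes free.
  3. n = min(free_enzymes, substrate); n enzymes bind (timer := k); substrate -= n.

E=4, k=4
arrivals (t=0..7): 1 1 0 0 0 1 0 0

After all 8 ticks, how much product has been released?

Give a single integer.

t=0: arr=1 -> substrate=0 bound=1 product=0
t=1: arr=1 -> substrate=0 bound=2 product=0
t=2: arr=0 -> substrate=0 bound=2 product=0
t=3: arr=0 -> substrate=0 bound=2 product=0
t=4: arr=0 -> substrate=0 bound=1 product=1
t=5: arr=1 -> substrate=0 bound=1 product=2
t=6: arr=0 -> substrate=0 bound=1 product=2
t=7: arr=0 -> substrate=0 bound=1 product=2

Answer: 2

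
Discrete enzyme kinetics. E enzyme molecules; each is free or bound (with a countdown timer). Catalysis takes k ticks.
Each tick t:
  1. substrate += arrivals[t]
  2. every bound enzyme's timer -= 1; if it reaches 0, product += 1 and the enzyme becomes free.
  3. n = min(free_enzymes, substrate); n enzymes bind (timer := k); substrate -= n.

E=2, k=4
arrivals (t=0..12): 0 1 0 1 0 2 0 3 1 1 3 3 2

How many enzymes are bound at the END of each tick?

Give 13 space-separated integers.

t=0: arr=0 -> substrate=0 bound=0 product=0
t=1: arr=1 -> substrate=0 bound=1 product=0
t=2: arr=0 -> substrate=0 bound=1 product=0
t=3: arr=1 -> substrate=0 bound=2 product=0
t=4: arr=0 -> substrate=0 bound=2 product=0
t=5: arr=2 -> substrate=1 bound=2 product=1
t=6: arr=0 -> substrate=1 bound=2 product=1
t=7: arr=3 -> substrate=3 bound=2 product=2
t=8: arr=1 -> substrate=4 bound=2 product=2
t=9: arr=1 -> substrate=4 bound=2 product=3
t=10: arr=3 -> substrate=7 bound=2 product=3
t=11: arr=3 -> substrate=9 bound=2 product=4
t=12: arr=2 -> substrate=11 bound=2 product=4

Answer: 0 1 1 2 2 2 2 2 2 2 2 2 2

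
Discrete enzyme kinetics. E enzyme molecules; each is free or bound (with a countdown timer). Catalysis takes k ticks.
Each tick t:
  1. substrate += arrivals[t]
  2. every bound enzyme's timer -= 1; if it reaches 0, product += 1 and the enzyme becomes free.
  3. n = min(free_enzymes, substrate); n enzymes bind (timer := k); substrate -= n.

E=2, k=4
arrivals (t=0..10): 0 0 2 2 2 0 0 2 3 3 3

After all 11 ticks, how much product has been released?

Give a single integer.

t=0: arr=0 -> substrate=0 bound=0 product=0
t=1: arr=0 -> substrate=0 bound=0 product=0
t=2: arr=2 -> substrate=0 bound=2 product=0
t=3: arr=2 -> substrate=2 bound=2 product=0
t=4: arr=2 -> substrate=4 bound=2 product=0
t=5: arr=0 -> substrate=4 bound=2 product=0
t=6: arr=0 -> substrate=2 bound=2 product=2
t=7: arr=2 -> substrate=4 bound=2 product=2
t=8: arr=3 -> substrate=7 bound=2 product=2
t=9: arr=3 -> substrate=10 bound=2 product=2
t=10: arr=3 -> substrate=11 bound=2 product=4

Answer: 4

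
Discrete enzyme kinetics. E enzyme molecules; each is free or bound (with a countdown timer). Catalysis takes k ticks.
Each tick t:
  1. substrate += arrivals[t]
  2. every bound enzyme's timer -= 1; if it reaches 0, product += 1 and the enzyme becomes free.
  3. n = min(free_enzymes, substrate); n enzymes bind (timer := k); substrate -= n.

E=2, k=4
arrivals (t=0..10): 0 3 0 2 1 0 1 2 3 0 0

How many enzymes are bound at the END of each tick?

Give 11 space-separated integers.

Answer: 0 2 2 2 2 2 2 2 2 2 2

Derivation:
t=0: arr=0 -> substrate=0 bound=0 product=0
t=1: arr=3 -> substrate=1 bound=2 product=0
t=2: arr=0 -> substrate=1 bound=2 product=0
t=3: arr=2 -> substrate=3 bound=2 product=0
t=4: arr=1 -> substrate=4 bound=2 product=0
t=5: arr=0 -> substrate=2 bound=2 product=2
t=6: arr=1 -> substrate=3 bound=2 product=2
t=7: arr=2 -> substrate=5 bound=2 product=2
t=8: arr=3 -> substrate=8 bound=2 product=2
t=9: arr=0 -> substrate=6 bound=2 product=4
t=10: arr=0 -> substrate=6 bound=2 product=4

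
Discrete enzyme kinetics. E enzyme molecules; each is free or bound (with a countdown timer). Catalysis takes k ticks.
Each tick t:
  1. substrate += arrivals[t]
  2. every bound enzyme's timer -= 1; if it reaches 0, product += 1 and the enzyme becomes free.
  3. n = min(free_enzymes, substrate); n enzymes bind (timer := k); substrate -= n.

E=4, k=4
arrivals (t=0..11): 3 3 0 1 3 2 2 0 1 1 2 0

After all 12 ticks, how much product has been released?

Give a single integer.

Answer: 8

Derivation:
t=0: arr=3 -> substrate=0 bound=3 product=0
t=1: arr=3 -> substrate=2 bound=4 product=0
t=2: arr=0 -> substrate=2 bound=4 product=0
t=3: arr=1 -> substrate=3 bound=4 product=0
t=4: arr=3 -> substrate=3 bound=4 product=3
t=5: arr=2 -> substrate=4 bound=4 product=4
t=6: arr=2 -> substrate=6 bound=4 product=4
t=7: arr=0 -> substrate=6 bound=4 product=4
t=8: arr=1 -> substrate=4 bound=4 product=7
t=9: arr=1 -> substrate=4 bound=4 product=8
t=10: arr=2 -> substrate=6 bound=4 product=8
t=11: arr=0 -> substrate=6 bound=4 product=8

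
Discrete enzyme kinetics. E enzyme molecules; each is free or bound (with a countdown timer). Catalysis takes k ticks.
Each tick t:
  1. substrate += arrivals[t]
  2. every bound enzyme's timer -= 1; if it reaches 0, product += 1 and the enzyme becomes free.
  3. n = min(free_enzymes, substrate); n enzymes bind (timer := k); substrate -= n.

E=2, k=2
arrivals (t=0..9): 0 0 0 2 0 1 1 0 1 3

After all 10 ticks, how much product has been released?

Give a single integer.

Answer: 4

Derivation:
t=0: arr=0 -> substrate=0 bound=0 product=0
t=1: arr=0 -> substrate=0 bound=0 product=0
t=2: arr=0 -> substrate=0 bound=0 product=0
t=3: arr=2 -> substrate=0 bound=2 product=0
t=4: arr=0 -> substrate=0 bound=2 product=0
t=5: arr=1 -> substrate=0 bound=1 product=2
t=6: arr=1 -> substrate=0 bound=2 product=2
t=7: arr=0 -> substrate=0 bound=1 product=3
t=8: arr=1 -> substrate=0 bound=1 product=4
t=9: arr=3 -> substrate=2 bound=2 product=4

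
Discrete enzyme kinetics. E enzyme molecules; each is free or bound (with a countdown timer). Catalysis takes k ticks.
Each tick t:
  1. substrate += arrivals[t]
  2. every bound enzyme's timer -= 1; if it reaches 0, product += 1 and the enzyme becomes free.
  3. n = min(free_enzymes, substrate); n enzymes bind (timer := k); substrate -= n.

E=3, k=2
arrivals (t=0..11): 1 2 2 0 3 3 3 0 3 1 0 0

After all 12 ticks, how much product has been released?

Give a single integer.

t=0: arr=1 -> substrate=0 bound=1 product=0
t=1: arr=2 -> substrate=0 bound=3 product=0
t=2: arr=2 -> substrate=1 bound=3 product=1
t=3: arr=0 -> substrate=0 bound=2 product=3
t=4: arr=3 -> substrate=1 bound=3 product=4
t=5: arr=3 -> substrate=3 bound=3 product=5
t=6: arr=3 -> substrate=4 bound=3 product=7
t=7: arr=0 -> substrate=3 bound=3 product=8
t=8: arr=3 -> substrate=4 bound=3 product=10
t=9: arr=1 -> substrate=4 bound=3 product=11
t=10: arr=0 -> substrate=2 bound=3 product=13
t=11: arr=0 -> substrate=1 bound=3 product=14

Answer: 14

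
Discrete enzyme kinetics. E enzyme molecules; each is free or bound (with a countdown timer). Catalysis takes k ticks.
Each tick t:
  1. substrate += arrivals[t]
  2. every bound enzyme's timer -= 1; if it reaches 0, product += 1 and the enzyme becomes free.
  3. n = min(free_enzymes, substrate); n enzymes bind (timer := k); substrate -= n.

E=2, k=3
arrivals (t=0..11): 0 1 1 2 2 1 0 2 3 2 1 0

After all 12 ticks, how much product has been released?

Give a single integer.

t=0: arr=0 -> substrate=0 bound=0 product=0
t=1: arr=1 -> substrate=0 bound=1 product=0
t=2: arr=1 -> substrate=0 bound=2 product=0
t=3: arr=2 -> substrate=2 bound=2 product=0
t=4: arr=2 -> substrate=3 bound=2 product=1
t=5: arr=1 -> substrate=3 bound=2 product=2
t=6: arr=0 -> substrate=3 bound=2 product=2
t=7: arr=2 -> substrate=4 bound=2 product=3
t=8: arr=3 -> substrate=6 bound=2 product=4
t=9: arr=2 -> substrate=8 bound=2 product=4
t=10: arr=1 -> substrate=8 bound=2 product=5
t=11: arr=0 -> substrate=7 bound=2 product=6

Answer: 6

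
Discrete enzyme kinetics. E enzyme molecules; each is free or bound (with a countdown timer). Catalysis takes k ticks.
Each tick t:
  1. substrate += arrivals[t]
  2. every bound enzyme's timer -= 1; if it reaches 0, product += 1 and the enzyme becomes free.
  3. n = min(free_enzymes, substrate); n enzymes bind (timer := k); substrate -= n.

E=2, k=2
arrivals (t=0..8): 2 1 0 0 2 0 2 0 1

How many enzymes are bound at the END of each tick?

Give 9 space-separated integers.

Answer: 2 2 1 1 2 2 2 2 1

Derivation:
t=0: arr=2 -> substrate=0 bound=2 product=0
t=1: arr=1 -> substrate=1 bound=2 product=0
t=2: arr=0 -> substrate=0 bound=1 product=2
t=3: arr=0 -> substrate=0 bound=1 product=2
t=4: arr=2 -> substrate=0 bound=2 product=3
t=5: arr=0 -> substrate=0 bound=2 product=3
t=6: arr=2 -> substrate=0 bound=2 product=5
t=7: arr=0 -> substrate=0 bound=2 product=5
t=8: arr=1 -> substrate=0 bound=1 product=7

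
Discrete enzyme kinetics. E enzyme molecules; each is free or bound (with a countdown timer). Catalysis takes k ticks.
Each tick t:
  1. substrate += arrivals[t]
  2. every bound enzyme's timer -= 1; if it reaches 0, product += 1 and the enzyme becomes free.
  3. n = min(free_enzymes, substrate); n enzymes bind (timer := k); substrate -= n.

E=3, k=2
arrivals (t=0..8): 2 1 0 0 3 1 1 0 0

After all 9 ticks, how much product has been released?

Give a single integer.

Answer: 8

Derivation:
t=0: arr=2 -> substrate=0 bound=2 product=0
t=1: arr=1 -> substrate=0 bound=3 product=0
t=2: arr=0 -> substrate=0 bound=1 product=2
t=3: arr=0 -> substrate=0 bound=0 product=3
t=4: arr=3 -> substrate=0 bound=3 product=3
t=5: arr=1 -> substrate=1 bound=3 product=3
t=6: arr=1 -> substrate=0 bound=2 product=6
t=7: arr=0 -> substrate=0 bound=2 product=6
t=8: arr=0 -> substrate=0 bound=0 product=8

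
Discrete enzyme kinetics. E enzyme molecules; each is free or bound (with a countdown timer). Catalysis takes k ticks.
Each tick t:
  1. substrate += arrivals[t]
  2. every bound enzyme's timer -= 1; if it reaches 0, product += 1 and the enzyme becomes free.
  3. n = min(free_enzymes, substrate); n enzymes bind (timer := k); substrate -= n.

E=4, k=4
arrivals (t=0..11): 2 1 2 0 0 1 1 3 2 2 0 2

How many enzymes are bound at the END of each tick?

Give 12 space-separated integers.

t=0: arr=2 -> substrate=0 bound=2 product=0
t=1: arr=1 -> substrate=0 bound=3 product=0
t=2: arr=2 -> substrate=1 bound=4 product=0
t=3: arr=0 -> substrate=1 bound=4 product=0
t=4: arr=0 -> substrate=0 bound=3 product=2
t=5: arr=1 -> substrate=0 bound=3 product=3
t=6: arr=1 -> substrate=0 bound=3 product=4
t=7: arr=3 -> substrate=2 bound=4 product=4
t=8: arr=2 -> substrate=3 bound=4 product=5
t=9: arr=2 -> substrate=4 bound=4 product=6
t=10: arr=0 -> substrate=3 bound=4 product=7
t=11: arr=2 -> substrate=4 bound=4 product=8

Answer: 2 3 4 4 3 3 3 4 4 4 4 4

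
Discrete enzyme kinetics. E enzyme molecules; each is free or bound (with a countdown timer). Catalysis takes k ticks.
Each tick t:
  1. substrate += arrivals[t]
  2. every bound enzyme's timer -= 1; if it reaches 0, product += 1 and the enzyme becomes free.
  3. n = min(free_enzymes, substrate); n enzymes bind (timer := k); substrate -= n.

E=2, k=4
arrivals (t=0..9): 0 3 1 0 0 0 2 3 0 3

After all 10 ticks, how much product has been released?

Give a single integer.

Answer: 4

Derivation:
t=0: arr=0 -> substrate=0 bound=0 product=0
t=1: arr=3 -> substrate=1 bound=2 product=0
t=2: arr=1 -> substrate=2 bound=2 product=0
t=3: arr=0 -> substrate=2 bound=2 product=0
t=4: arr=0 -> substrate=2 bound=2 product=0
t=5: arr=0 -> substrate=0 bound=2 product=2
t=6: arr=2 -> substrate=2 bound=2 product=2
t=7: arr=3 -> substrate=5 bound=2 product=2
t=8: arr=0 -> substrate=5 bound=2 product=2
t=9: arr=3 -> substrate=6 bound=2 product=4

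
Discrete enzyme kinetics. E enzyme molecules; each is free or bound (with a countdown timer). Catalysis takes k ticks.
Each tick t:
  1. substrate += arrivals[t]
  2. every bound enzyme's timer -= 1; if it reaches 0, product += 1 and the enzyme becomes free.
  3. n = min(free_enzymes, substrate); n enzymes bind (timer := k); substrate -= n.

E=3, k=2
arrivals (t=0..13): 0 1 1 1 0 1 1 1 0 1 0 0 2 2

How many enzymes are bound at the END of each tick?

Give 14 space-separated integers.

t=0: arr=0 -> substrate=0 bound=0 product=0
t=1: arr=1 -> substrate=0 bound=1 product=0
t=2: arr=1 -> substrate=0 bound=2 product=0
t=3: arr=1 -> substrate=0 bound=2 product=1
t=4: arr=0 -> substrate=0 bound=1 product=2
t=5: arr=1 -> substrate=0 bound=1 product=3
t=6: arr=1 -> substrate=0 bound=2 product=3
t=7: arr=1 -> substrate=0 bound=2 product=4
t=8: arr=0 -> substrate=0 bound=1 product=5
t=9: arr=1 -> substrate=0 bound=1 product=6
t=10: arr=0 -> substrate=0 bound=1 product=6
t=11: arr=0 -> substrate=0 bound=0 product=7
t=12: arr=2 -> substrate=0 bound=2 product=7
t=13: arr=2 -> substrate=1 bound=3 product=7

Answer: 0 1 2 2 1 1 2 2 1 1 1 0 2 3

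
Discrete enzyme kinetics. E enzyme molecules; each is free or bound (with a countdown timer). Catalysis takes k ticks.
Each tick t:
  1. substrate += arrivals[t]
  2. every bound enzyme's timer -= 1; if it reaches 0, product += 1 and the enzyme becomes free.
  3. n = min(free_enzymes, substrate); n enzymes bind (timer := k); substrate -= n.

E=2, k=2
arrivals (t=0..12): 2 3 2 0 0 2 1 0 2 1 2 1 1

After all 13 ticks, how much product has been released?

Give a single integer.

Answer: 12

Derivation:
t=0: arr=2 -> substrate=0 bound=2 product=0
t=1: arr=3 -> substrate=3 bound=2 product=0
t=2: arr=2 -> substrate=3 bound=2 product=2
t=3: arr=0 -> substrate=3 bound=2 product=2
t=4: arr=0 -> substrate=1 bound=2 product=4
t=5: arr=2 -> substrate=3 bound=2 product=4
t=6: arr=1 -> substrate=2 bound=2 product=6
t=7: arr=0 -> substrate=2 bound=2 product=6
t=8: arr=2 -> substrate=2 bound=2 product=8
t=9: arr=1 -> substrate=3 bound=2 product=8
t=10: arr=2 -> substrate=3 bound=2 product=10
t=11: arr=1 -> substrate=4 bound=2 product=10
t=12: arr=1 -> substrate=3 bound=2 product=12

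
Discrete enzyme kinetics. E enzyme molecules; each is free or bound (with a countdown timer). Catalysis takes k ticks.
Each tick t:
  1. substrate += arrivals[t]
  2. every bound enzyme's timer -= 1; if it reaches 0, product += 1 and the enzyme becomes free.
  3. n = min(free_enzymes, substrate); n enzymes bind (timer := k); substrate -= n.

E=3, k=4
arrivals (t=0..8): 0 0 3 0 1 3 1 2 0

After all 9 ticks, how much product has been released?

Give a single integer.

Answer: 3

Derivation:
t=0: arr=0 -> substrate=0 bound=0 product=0
t=1: arr=0 -> substrate=0 bound=0 product=0
t=2: arr=3 -> substrate=0 bound=3 product=0
t=3: arr=0 -> substrate=0 bound=3 product=0
t=4: arr=1 -> substrate=1 bound=3 product=0
t=5: arr=3 -> substrate=4 bound=3 product=0
t=6: arr=1 -> substrate=2 bound=3 product=3
t=7: arr=2 -> substrate=4 bound=3 product=3
t=8: arr=0 -> substrate=4 bound=3 product=3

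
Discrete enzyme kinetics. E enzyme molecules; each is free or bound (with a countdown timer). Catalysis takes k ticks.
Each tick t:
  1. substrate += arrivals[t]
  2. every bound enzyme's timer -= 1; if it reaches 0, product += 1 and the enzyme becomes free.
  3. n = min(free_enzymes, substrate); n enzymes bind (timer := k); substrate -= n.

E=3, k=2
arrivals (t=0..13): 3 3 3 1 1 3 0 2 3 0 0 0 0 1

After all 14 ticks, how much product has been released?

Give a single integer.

t=0: arr=3 -> substrate=0 bound=3 product=0
t=1: arr=3 -> substrate=3 bound=3 product=0
t=2: arr=3 -> substrate=3 bound=3 product=3
t=3: arr=1 -> substrate=4 bound=3 product=3
t=4: arr=1 -> substrate=2 bound=3 product=6
t=5: arr=3 -> substrate=5 bound=3 product=6
t=6: arr=0 -> substrate=2 bound=3 product=9
t=7: arr=2 -> substrate=4 bound=3 product=9
t=8: arr=3 -> substrate=4 bound=3 product=12
t=9: arr=0 -> substrate=4 bound=3 product=12
t=10: arr=0 -> substrate=1 bound=3 product=15
t=11: arr=0 -> substrate=1 bound=3 product=15
t=12: arr=0 -> substrate=0 bound=1 product=18
t=13: arr=1 -> substrate=0 bound=2 product=18

Answer: 18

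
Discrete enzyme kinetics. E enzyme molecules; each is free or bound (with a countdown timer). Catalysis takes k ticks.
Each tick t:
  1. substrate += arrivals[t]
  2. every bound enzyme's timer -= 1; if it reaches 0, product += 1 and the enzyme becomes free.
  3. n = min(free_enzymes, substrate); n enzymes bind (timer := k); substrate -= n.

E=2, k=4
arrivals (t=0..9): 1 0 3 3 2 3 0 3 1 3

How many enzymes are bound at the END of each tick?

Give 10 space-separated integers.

t=0: arr=1 -> substrate=0 bound=1 product=0
t=1: arr=0 -> substrate=0 bound=1 product=0
t=2: arr=3 -> substrate=2 bound=2 product=0
t=3: arr=3 -> substrate=5 bound=2 product=0
t=4: arr=2 -> substrate=6 bound=2 product=1
t=5: arr=3 -> substrate=9 bound=2 product=1
t=6: arr=0 -> substrate=8 bound=2 product=2
t=7: arr=3 -> substrate=11 bound=2 product=2
t=8: arr=1 -> substrate=11 bound=2 product=3
t=9: arr=3 -> substrate=14 bound=2 product=3

Answer: 1 1 2 2 2 2 2 2 2 2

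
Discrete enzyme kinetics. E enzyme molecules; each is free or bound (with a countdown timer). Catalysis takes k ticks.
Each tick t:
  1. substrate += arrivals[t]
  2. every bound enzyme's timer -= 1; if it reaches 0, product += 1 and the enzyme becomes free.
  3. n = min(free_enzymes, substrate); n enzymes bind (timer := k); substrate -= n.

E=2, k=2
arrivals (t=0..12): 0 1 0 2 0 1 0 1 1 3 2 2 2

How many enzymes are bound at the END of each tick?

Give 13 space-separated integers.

t=0: arr=0 -> substrate=0 bound=0 product=0
t=1: arr=1 -> substrate=0 bound=1 product=0
t=2: arr=0 -> substrate=0 bound=1 product=0
t=3: arr=2 -> substrate=0 bound=2 product=1
t=4: arr=0 -> substrate=0 bound=2 product=1
t=5: arr=1 -> substrate=0 bound=1 product=3
t=6: arr=0 -> substrate=0 bound=1 product=3
t=7: arr=1 -> substrate=0 bound=1 product=4
t=8: arr=1 -> substrate=0 bound=2 product=4
t=9: arr=3 -> substrate=2 bound=2 product=5
t=10: arr=2 -> substrate=3 bound=2 product=6
t=11: arr=2 -> substrate=4 bound=2 product=7
t=12: arr=2 -> substrate=5 bound=2 product=8

Answer: 0 1 1 2 2 1 1 1 2 2 2 2 2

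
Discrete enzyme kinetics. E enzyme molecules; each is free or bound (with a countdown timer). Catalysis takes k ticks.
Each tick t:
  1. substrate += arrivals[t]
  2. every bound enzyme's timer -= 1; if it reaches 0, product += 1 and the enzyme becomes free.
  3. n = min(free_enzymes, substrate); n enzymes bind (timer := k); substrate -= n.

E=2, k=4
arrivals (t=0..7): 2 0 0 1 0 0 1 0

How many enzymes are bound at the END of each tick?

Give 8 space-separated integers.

Answer: 2 2 2 2 1 1 2 2

Derivation:
t=0: arr=2 -> substrate=0 bound=2 product=0
t=1: arr=0 -> substrate=0 bound=2 product=0
t=2: arr=0 -> substrate=0 bound=2 product=0
t=3: arr=1 -> substrate=1 bound=2 product=0
t=4: arr=0 -> substrate=0 bound=1 product=2
t=5: arr=0 -> substrate=0 bound=1 product=2
t=6: arr=1 -> substrate=0 bound=2 product=2
t=7: arr=0 -> substrate=0 bound=2 product=2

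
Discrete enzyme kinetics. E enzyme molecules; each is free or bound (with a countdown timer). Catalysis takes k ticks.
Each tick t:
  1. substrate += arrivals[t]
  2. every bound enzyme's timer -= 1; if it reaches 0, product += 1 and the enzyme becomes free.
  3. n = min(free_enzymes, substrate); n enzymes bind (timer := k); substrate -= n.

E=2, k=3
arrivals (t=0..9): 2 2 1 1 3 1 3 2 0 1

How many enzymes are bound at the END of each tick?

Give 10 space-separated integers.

t=0: arr=2 -> substrate=0 bound=2 product=0
t=1: arr=2 -> substrate=2 bound=2 product=0
t=2: arr=1 -> substrate=3 bound=2 product=0
t=3: arr=1 -> substrate=2 bound=2 product=2
t=4: arr=3 -> substrate=5 bound=2 product=2
t=5: arr=1 -> substrate=6 bound=2 product=2
t=6: arr=3 -> substrate=7 bound=2 product=4
t=7: arr=2 -> substrate=9 bound=2 product=4
t=8: arr=0 -> substrate=9 bound=2 product=4
t=9: arr=1 -> substrate=8 bound=2 product=6

Answer: 2 2 2 2 2 2 2 2 2 2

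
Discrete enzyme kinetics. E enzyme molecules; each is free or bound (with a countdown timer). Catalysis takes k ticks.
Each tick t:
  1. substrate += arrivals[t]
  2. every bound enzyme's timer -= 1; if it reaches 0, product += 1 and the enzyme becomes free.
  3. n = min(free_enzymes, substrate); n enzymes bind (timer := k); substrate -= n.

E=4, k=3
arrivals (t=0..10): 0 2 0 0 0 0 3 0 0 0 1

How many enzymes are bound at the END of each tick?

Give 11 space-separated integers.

Answer: 0 2 2 2 0 0 3 3 3 0 1

Derivation:
t=0: arr=0 -> substrate=0 bound=0 product=0
t=1: arr=2 -> substrate=0 bound=2 product=0
t=2: arr=0 -> substrate=0 bound=2 product=0
t=3: arr=0 -> substrate=0 bound=2 product=0
t=4: arr=0 -> substrate=0 bound=0 product=2
t=5: arr=0 -> substrate=0 bound=0 product=2
t=6: arr=3 -> substrate=0 bound=3 product=2
t=7: arr=0 -> substrate=0 bound=3 product=2
t=8: arr=0 -> substrate=0 bound=3 product=2
t=9: arr=0 -> substrate=0 bound=0 product=5
t=10: arr=1 -> substrate=0 bound=1 product=5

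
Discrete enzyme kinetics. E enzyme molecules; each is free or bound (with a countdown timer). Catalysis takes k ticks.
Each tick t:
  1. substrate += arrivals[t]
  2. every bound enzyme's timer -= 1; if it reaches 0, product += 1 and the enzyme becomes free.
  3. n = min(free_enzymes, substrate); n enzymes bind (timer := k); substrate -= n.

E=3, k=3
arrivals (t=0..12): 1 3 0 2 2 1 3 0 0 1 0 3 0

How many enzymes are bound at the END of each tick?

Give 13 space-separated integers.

Answer: 1 3 3 3 3 3 3 3 3 3 3 3 3

Derivation:
t=0: arr=1 -> substrate=0 bound=1 product=0
t=1: arr=3 -> substrate=1 bound=3 product=0
t=2: arr=0 -> substrate=1 bound=3 product=0
t=3: arr=2 -> substrate=2 bound=3 product=1
t=4: arr=2 -> substrate=2 bound=3 product=3
t=5: arr=1 -> substrate=3 bound=3 product=3
t=6: arr=3 -> substrate=5 bound=3 product=4
t=7: arr=0 -> substrate=3 bound=3 product=6
t=8: arr=0 -> substrate=3 bound=3 product=6
t=9: arr=1 -> substrate=3 bound=3 product=7
t=10: arr=0 -> substrate=1 bound=3 product=9
t=11: arr=3 -> substrate=4 bound=3 product=9
t=12: arr=0 -> substrate=3 bound=3 product=10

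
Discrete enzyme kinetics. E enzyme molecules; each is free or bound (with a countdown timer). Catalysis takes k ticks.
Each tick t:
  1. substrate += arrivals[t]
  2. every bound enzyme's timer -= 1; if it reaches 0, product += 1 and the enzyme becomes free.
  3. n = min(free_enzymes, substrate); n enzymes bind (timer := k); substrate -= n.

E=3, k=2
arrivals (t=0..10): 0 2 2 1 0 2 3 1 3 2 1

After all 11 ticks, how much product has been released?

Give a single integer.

Answer: 11

Derivation:
t=0: arr=0 -> substrate=0 bound=0 product=0
t=1: arr=2 -> substrate=0 bound=2 product=0
t=2: arr=2 -> substrate=1 bound=3 product=0
t=3: arr=1 -> substrate=0 bound=3 product=2
t=4: arr=0 -> substrate=0 bound=2 product=3
t=5: arr=2 -> substrate=0 bound=2 product=5
t=6: arr=3 -> substrate=2 bound=3 product=5
t=7: arr=1 -> substrate=1 bound=3 product=7
t=8: arr=3 -> substrate=3 bound=3 product=8
t=9: arr=2 -> substrate=3 bound=3 product=10
t=10: arr=1 -> substrate=3 bound=3 product=11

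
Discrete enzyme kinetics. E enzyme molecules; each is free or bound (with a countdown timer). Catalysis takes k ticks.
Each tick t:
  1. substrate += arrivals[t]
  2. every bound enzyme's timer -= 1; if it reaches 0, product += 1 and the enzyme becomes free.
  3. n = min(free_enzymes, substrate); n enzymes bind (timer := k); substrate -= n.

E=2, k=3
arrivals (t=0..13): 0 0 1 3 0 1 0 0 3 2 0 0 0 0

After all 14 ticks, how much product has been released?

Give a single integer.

t=0: arr=0 -> substrate=0 bound=0 product=0
t=1: arr=0 -> substrate=0 bound=0 product=0
t=2: arr=1 -> substrate=0 bound=1 product=0
t=3: arr=3 -> substrate=2 bound=2 product=0
t=4: arr=0 -> substrate=2 bound=2 product=0
t=5: arr=1 -> substrate=2 bound=2 product=1
t=6: arr=0 -> substrate=1 bound=2 product=2
t=7: arr=0 -> substrate=1 bound=2 product=2
t=8: arr=3 -> substrate=3 bound=2 product=3
t=9: arr=2 -> substrate=4 bound=2 product=4
t=10: arr=0 -> substrate=4 bound=2 product=4
t=11: arr=0 -> substrate=3 bound=2 product=5
t=12: arr=0 -> substrate=2 bound=2 product=6
t=13: arr=0 -> substrate=2 bound=2 product=6

Answer: 6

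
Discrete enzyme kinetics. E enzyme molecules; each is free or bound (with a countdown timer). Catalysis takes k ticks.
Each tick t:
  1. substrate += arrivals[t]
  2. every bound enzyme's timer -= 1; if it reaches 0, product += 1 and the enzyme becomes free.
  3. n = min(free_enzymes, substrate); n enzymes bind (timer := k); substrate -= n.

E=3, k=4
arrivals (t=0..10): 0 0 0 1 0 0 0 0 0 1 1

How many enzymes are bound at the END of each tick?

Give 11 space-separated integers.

Answer: 0 0 0 1 1 1 1 0 0 1 2

Derivation:
t=0: arr=0 -> substrate=0 bound=0 product=0
t=1: arr=0 -> substrate=0 bound=0 product=0
t=2: arr=0 -> substrate=0 bound=0 product=0
t=3: arr=1 -> substrate=0 bound=1 product=0
t=4: arr=0 -> substrate=0 bound=1 product=0
t=5: arr=0 -> substrate=0 bound=1 product=0
t=6: arr=0 -> substrate=0 bound=1 product=0
t=7: arr=0 -> substrate=0 bound=0 product=1
t=8: arr=0 -> substrate=0 bound=0 product=1
t=9: arr=1 -> substrate=0 bound=1 product=1
t=10: arr=1 -> substrate=0 bound=2 product=1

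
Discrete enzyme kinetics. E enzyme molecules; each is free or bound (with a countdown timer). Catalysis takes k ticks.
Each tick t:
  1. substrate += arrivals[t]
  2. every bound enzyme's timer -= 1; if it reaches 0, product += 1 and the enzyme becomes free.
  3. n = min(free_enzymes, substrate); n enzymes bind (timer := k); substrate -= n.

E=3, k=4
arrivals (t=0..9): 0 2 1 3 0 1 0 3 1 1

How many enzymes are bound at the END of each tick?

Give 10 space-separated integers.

t=0: arr=0 -> substrate=0 bound=0 product=0
t=1: arr=2 -> substrate=0 bound=2 product=0
t=2: arr=1 -> substrate=0 bound=3 product=0
t=3: arr=3 -> substrate=3 bound=3 product=0
t=4: arr=0 -> substrate=3 bound=3 product=0
t=5: arr=1 -> substrate=2 bound=3 product=2
t=6: arr=0 -> substrate=1 bound=3 product=3
t=7: arr=3 -> substrate=4 bound=3 product=3
t=8: arr=1 -> substrate=5 bound=3 product=3
t=9: arr=1 -> substrate=4 bound=3 product=5

Answer: 0 2 3 3 3 3 3 3 3 3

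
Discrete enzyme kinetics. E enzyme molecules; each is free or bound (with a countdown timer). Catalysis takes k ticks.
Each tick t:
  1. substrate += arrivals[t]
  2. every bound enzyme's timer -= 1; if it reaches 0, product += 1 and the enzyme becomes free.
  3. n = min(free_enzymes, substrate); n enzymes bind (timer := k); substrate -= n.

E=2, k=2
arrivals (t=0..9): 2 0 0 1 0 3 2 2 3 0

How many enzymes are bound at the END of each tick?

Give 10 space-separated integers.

t=0: arr=2 -> substrate=0 bound=2 product=0
t=1: arr=0 -> substrate=0 bound=2 product=0
t=2: arr=0 -> substrate=0 bound=0 product=2
t=3: arr=1 -> substrate=0 bound=1 product=2
t=4: arr=0 -> substrate=0 bound=1 product=2
t=5: arr=3 -> substrate=1 bound=2 product=3
t=6: arr=2 -> substrate=3 bound=2 product=3
t=7: arr=2 -> substrate=3 bound=2 product=5
t=8: arr=3 -> substrate=6 bound=2 product=5
t=9: arr=0 -> substrate=4 bound=2 product=7

Answer: 2 2 0 1 1 2 2 2 2 2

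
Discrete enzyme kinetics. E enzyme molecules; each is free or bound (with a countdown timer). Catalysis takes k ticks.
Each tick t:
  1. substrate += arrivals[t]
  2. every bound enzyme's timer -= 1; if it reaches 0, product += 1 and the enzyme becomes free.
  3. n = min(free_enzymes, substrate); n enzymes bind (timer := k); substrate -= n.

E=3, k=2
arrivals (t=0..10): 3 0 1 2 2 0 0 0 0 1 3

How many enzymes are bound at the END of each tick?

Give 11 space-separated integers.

t=0: arr=3 -> substrate=0 bound=3 product=0
t=1: arr=0 -> substrate=0 bound=3 product=0
t=2: arr=1 -> substrate=0 bound=1 product=3
t=3: arr=2 -> substrate=0 bound=3 product=3
t=4: arr=2 -> substrate=1 bound=3 product=4
t=5: arr=0 -> substrate=0 bound=2 product=6
t=6: arr=0 -> substrate=0 bound=1 product=7
t=7: arr=0 -> substrate=0 bound=0 product=8
t=8: arr=0 -> substrate=0 bound=0 product=8
t=9: arr=1 -> substrate=0 bound=1 product=8
t=10: arr=3 -> substrate=1 bound=3 product=8

Answer: 3 3 1 3 3 2 1 0 0 1 3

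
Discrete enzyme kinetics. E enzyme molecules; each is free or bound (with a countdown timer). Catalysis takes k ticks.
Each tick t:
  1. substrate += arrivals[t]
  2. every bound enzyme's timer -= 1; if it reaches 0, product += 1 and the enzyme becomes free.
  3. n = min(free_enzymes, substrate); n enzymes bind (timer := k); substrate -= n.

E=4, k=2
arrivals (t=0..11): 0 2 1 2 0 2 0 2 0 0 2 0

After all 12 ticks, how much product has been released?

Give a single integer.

Answer: 9

Derivation:
t=0: arr=0 -> substrate=0 bound=0 product=0
t=1: arr=2 -> substrate=0 bound=2 product=0
t=2: arr=1 -> substrate=0 bound=3 product=0
t=3: arr=2 -> substrate=0 bound=3 product=2
t=4: arr=0 -> substrate=0 bound=2 product=3
t=5: arr=2 -> substrate=0 bound=2 product=5
t=6: arr=0 -> substrate=0 bound=2 product=5
t=7: arr=2 -> substrate=0 bound=2 product=7
t=8: arr=0 -> substrate=0 bound=2 product=7
t=9: arr=0 -> substrate=0 bound=0 product=9
t=10: arr=2 -> substrate=0 bound=2 product=9
t=11: arr=0 -> substrate=0 bound=2 product=9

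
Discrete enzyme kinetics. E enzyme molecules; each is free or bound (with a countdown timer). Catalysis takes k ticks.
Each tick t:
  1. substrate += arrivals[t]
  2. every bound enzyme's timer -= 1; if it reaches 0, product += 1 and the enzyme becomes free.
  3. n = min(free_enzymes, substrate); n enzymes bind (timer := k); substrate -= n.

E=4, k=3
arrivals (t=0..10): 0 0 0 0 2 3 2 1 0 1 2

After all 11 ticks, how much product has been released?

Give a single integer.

t=0: arr=0 -> substrate=0 bound=0 product=0
t=1: arr=0 -> substrate=0 bound=0 product=0
t=2: arr=0 -> substrate=0 bound=0 product=0
t=3: arr=0 -> substrate=0 bound=0 product=0
t=4: arr=2 -> substrate=0 bound=2 product=0
t=5: arr=3 -> substrate=1 bound=4 product=0
t=6: arr=2 -> substrate=3 bound=4 product=0
t=7: arr=1 -> substrate=2 bound=4 product=2
t=8: arr=0 -> substrate=0 bound=4 product=4
t=9: arr=1 -> substrate=1 bound=4 product=4
t=10: arr=2 -> substrate=1 bound=4 product=6

Answer: 6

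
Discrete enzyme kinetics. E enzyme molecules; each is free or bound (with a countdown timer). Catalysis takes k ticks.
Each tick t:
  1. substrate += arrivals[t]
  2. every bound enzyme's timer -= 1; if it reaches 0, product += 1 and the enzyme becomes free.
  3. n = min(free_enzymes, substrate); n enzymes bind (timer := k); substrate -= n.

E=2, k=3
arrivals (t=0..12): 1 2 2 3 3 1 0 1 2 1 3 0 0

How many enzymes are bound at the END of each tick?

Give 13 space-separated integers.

t=0: arr=1 -> substrate=0 bound=1 product=0
t=1: arr=2 -> substrate=1 bound=2 product=0
t=2: arr=2 -> substrate=3 bound=2 product=0
t=3: arr=3 -> substrate=5 bound=2 product=1
t=4: arr=3 -> substrate=7 bound=2 product=2
t=5: arr=1 -> substrate=8 bound=2 product=2
t=6: arr=0 -> substrate=7 bound=2 product=3
t=7: arr=1 -> substrate=7 bound=2 product=4
t=8: arr=2 -> substrate=9 bound=2 product=4
t=9: arr=1 -> substrate=9 bound=2 product=5
t=10: arr=3 -> substrate=11 bound=2 product=6
t=11: arr=0 -> substrate=11 bound=2 product=6
t=12: arr=0 -> substrate=10 bound=2 product=7

Answer: 1 2 2 2 2 2 2 2 2 2 2 2 2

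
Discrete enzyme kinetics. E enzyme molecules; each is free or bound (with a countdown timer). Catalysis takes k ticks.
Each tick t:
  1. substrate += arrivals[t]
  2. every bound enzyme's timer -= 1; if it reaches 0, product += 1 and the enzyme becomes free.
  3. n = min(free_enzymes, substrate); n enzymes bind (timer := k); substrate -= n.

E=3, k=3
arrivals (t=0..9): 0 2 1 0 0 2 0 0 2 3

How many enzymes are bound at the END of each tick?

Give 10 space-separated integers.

Answer: 0 2 3 3 1 2 2 2 2 3

Derivation:
t=0: arr=0 -> substrate=0 bound=0 product=0
t=1: arr=2 -> substrate=0 bound=2 product=0
t=2: arr=1 -> substrate=0 bound=3 product=0
t=3: arr=0 -> substrate=0 bound=3 product=0
t=4: arr=0 -> substrate=0 bound=1 product=2
t=5: arr=2 -> substrate=0 bound=2 product=3
t=6: arr=0 -> substrate=0 bound=2 product=3
t=7: arr=0 -> substrate=0 bound=2 product=3
t=8: arr=2 -> substrate=0 bound=2 product=5
t=9: arr=3 -> substrate=2 bound=3 product=5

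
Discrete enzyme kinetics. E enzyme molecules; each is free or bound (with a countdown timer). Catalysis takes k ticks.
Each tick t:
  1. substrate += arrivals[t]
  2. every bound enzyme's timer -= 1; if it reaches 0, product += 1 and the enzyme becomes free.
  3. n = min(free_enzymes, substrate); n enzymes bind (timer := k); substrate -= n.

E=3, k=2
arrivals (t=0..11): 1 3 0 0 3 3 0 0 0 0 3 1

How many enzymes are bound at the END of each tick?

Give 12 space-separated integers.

t=0: arr=1 -> substrate=0 bound=1 product=0
t=1: arr=3 -> substrate=1 bound=3 product=0
t=2: arr=0 -> substrate=0 bound=3 product=1
t=3: arr=0 -> substrate=0 bound=1 product=3
t=4: arr=3 -> substrate=0 bound=3 product=4
t=5: arr=3 -> substrate=3 bound=3 product=4
t=6: arr=0 -> substrate=0 bound=3 product=7
t=7: arr=0 -> substrate=0 bound=3 product=7
t=8: arr=0 -> substrate=0 bound=0 product=10
t=9: arr=0 -> substrate=0 bound=0 product=10
t=10: arr=3 -> substrate=0 bound=3 product=10
t=11: arr=1 -> substrate=1 bound=3 product=10

Answer: 1 3 3 1 3 3 3 3 0 0 3 3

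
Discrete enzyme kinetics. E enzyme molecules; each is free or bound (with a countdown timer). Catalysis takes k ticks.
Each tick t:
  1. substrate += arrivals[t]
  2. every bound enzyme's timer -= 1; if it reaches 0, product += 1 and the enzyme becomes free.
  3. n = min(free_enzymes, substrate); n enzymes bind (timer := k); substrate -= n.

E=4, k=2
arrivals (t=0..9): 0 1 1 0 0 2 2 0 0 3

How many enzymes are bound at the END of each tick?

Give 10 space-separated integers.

t=0: arr=0 -> substrate=0 bound=0 product=0
t=1: arr=1 -> substrate=0 bound=1 product=0
t=2: arr=1 -> substrate=0 bound=2 product=0
t=3: arr=0 -> substrate=0 bound=1 product=1
t=4: arr=0 -> substrate=0 bound=0 product=2
t=5: arr=2 -> substrate=0 bound=2 product=2
t=6: arr=2 -> substrate=0 bound=4 product=2
t=7: arr=0 -> substrate=0 bound=2 product=4
t=8: arr=0 -> substrate=0 bound=0 product=6
t=9: arr=3 -> substrate=0 bound=3 product=6

Answer: 0 1 2 1 0 2 4 2 0 3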